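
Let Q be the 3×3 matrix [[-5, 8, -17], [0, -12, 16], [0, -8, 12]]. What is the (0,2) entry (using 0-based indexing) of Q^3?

-317

Characteristic polynomial: t^3 + 5t^2 - 16t - 80 = (t - 4)(t + 4)(t + 5), so the eigenvalues are -5, -4, 4.
t=-5: eigenvector (1, 0, 0).
t=-4: eigenvector (1, -2, -1).
t=4: eigenvector (-1, 1, 1).
P = [[1, 1, -1], [0, -2, 1], [0, -1, 1]], D = diag(-5, -4, 4), P⁻¹ = [[1, 0, 1], [0, -1, 1], [0, -1, 2]].
Q³ = P·diag(-125, -64, 64)·P⁻¹ = [[-125, 128, -317], [0, -192, 256], [0, -128, 192]].
The requested entry is -317.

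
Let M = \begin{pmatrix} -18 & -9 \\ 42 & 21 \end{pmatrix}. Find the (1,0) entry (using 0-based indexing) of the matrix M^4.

Characteristic polynomial: t^2 - 3t = t(t - 3), so the eigenvalues are 0, 3.
t=3: eigenvector (3, -7).
t=0: eigenvector (1, -2).
P = [[3, 1], [-7, -2]], D = diag(3, 0), P⁻¹ = [[-2, -1], [7, 3]].
M⁴ = P·diag(81, 0)·P⁻¹ = [[-486, -243], [1134, 567]].
The requested entry is 1134.

1134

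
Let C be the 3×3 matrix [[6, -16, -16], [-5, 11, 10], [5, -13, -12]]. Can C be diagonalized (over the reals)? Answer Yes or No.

Yes

Characteristic polynomial: p(t) = t^3 - 5t^2 - 8t + 12 = (t - 6)(t - 1)(t + 2).
All 3 eigenvalues are distinct, so C is diagonalizable.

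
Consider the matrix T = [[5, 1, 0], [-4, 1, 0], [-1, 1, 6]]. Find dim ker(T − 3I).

T − 3I = [[2, 1, 0], [-4, -2, 0], [-1, 1, 3]].
This matrix has rank 2, so its null space has dimension 3 − 2 = 1.

1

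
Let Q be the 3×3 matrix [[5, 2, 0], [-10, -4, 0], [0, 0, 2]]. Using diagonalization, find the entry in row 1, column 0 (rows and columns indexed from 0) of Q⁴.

-10

Characteristic polynomial: λ^3 - 3λ^2 + 2λ = λ(λ - 2)(λ - 1), so the eigenvalues are 0, 1, 2.
λ=1: eigenvector (1, -2, 0).
λ=0: eigenvector (-2, 5, 0).
λ=2: eigenvector (0, 0, 1).
P = [[1, -2, 0], [-2, 5, 0], [0, 0, 1]], D = diag(1, 0, 2), P⁻¹ = [[5, 2, 0], [2, 1, 0], [0, 0, 1]].
Q⁴ = P·diag(1, 0, 16)·P⁻¹ = [[5, 2, 0], [-10, -4, 0], [0, 0, 16]].
The requested entry is -10.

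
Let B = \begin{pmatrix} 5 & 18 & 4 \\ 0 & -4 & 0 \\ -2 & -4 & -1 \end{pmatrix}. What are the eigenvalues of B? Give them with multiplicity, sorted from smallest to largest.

-4, 1, 3

Characteristic polynomial: p(μ) = μ^3 - 13μ + 12 = (μ - 3)(μ - 1)(μ + 4).
Roots (with multiplicity): -4, 1, 3.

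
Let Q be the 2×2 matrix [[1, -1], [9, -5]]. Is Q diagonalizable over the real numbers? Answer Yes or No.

Characteristic polynomial: p(λ) = λ^2 + 4λ + 4 = (λ + 2)^2.
λ = -2 has algebraic multiplicity 2; rank(Q + 2I) = 1, so geometric multiplicity = 1.
Geometric multiplicity < algebraic multiplicity, so Q is not diagonalizable.

No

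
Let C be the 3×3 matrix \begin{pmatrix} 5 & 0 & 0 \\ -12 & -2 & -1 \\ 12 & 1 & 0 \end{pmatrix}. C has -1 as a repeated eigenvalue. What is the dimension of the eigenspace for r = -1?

C + 1I = [[6, 0, 0], [-12, -1, -1], [12, 1, 1]].
This matrix has rank 2, so its null space has dimension 3 − 2 = 1.

1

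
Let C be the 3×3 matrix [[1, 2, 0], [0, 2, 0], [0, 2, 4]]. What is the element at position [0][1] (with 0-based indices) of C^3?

14

Characteristic polynomial: r^3 - 7r^2 + 14r - 8 = (r - 4)(r - 2)(r - 1), so the eigenvalues are 1, 2, 4.
r=1: eigenvector (1, 0, 0).
r=2: eigenvector (2, 1, -1).
r=4: eigenvector (0, 0, 1).
P = [[1, 2, 0], [0, 1, 0], [0, -1, 1]], D = diag(1, 2, 4), P⁻¹ = [[1, -2, 0], [0, 1, 0], [0, 1, 1]].
C³ = P·diag(1, 8, 64)·P⁻¹ = [[1, 14, 0], [0, 8, 0], [0, 56, 64]].
The requested entry is 14.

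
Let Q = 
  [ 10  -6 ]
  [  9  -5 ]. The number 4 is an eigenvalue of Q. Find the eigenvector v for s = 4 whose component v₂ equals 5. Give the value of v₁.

5

Q − 4I = [[6, -6], [9, -9]].
Solving (Q − 4I)v = 0 gives the eigenspace spanned by (5, 5).
With v₂ = 5, v = (5, 5), so v₁ = 5.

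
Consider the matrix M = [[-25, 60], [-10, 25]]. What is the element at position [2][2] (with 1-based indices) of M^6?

Characteristic polynomial: μ^2 - 25 = (μ - 5)(μ + 5), so the eigenvalues are -5, 5.
μ=-5: eigenvector (3, 1).
μ=5: eigenvector (2, 1).
P = [[3, 2], [1, 1]], D = diag(-5, 5), P⁻¹ = [[1, -2], [-1, 3]].
M⁶ = P·diag(15625, 15625)·P⁻¹ = [[15625, 0], [0, 15625]].
The requested entry is 15625.

15625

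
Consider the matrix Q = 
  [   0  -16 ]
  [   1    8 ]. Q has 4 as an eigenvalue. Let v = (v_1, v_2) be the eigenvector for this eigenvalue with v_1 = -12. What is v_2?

Q − 4I = [[-4, -16], [1, 4]].
Solving (Q − 4I)v = 0 gives the eigenspace spanned by (-12, 3).
With v_1 = -12, v = (-12, 3), so v_2 = 3.

3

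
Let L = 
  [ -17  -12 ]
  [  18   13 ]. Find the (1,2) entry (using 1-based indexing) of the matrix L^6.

Characteristic polynomial: t^2 + 4t - 5 = (t - 1)(t + 5), so the eigenvalues are -5, 1.
t=-5: eigenvector (1, -1).
t=1: eigenvector (-2, 3).
P = [[1, -2], [-1, 3]], D = diag(-5, 1), P⁻¹ = [[3, 2], [1, 1]].
L⁶ = P·diag(15625, 1)·P⁻¹ = [[46873, 31248], [-46872, -31247]].
The requested entry is 31248.

31248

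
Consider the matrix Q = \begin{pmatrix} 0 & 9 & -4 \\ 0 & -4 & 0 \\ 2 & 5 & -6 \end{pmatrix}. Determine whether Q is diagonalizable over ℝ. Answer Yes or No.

Characteristic polynomial: p(μ) = μ^3 + 10μ^2 + 32μ + 32 = (μ + 2)(μ + 4)^2.
μ = -4 has algebraic multiplicity 2; rank(Q + 4I) = 2, so geometric multiplicity = 1.
Geometric multiplicity < algebraic multiplicity, so Q is not diagonalizable.

No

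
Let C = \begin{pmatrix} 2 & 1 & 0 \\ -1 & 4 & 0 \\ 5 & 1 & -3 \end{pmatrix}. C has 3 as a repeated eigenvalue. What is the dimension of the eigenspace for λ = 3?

1

C − 3I = [[-1, 1, 0], [-1, 1, 0], [5, 1, -6]].
This matrix has rank 2, so its null space has dimension 3 − 2 = 1.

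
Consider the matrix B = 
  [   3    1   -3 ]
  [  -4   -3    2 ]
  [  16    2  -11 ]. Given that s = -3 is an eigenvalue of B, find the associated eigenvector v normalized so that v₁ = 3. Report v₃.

B + 3I = [[6, 1, -3], [-4, 0, 2], [16, 2, -8]].
Solving (B + 3I)v = 0 gives the eigenspace spanned by (3, 0, 6).
With v₁ = 3, v = (3, 0, 6), so v₃ = 6.

6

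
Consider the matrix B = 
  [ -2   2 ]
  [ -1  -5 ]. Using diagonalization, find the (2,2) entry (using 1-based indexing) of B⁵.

-1805

Characteristic polynomial: λ^2 + 7λ + 12 = (λ + 3)(λ + 4), so the eigenvalues are -4, -3.
λ=-4: eigenvector (-1, 1).
λ=-3: eigenvector (2, -1).
P = [[-1, 2], [1, -1]], D = diag(-4, -3), P⁻¹ = [[1, 2], [1, 1]].
B⁵ = P·diag(-1024, -243)·P⁻¹ = [[538, 1562], [-781, -1805]].
The requested entry is -1805.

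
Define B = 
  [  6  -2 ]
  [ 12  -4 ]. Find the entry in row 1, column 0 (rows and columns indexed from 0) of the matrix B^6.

Characteristic polynomial: s^2 - 2s = s(s - 2), so the eigenvalues are 0, 2.
s=2: eigenvector (-1, -2).
s=0: eigenvector (1, 3).
P = [[-1, 1], [-2, 3]], D = diag(2, 0), P⁻¹ = [[-3, 1], [-2, 1]].
B⁶ = P·diag(64, 0)·P⁻¹ = [[192, -64], [384, -128]].
The requested entry is 384.

384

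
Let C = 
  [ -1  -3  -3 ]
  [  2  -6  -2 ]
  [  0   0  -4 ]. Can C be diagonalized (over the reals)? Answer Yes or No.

Yes

Characteristic polynomial: p(r) = r^3 + 11r^2 + 40r + 48 = (r + 3)(r + 4)^2.
r = -4 has algebraic multiplicity 2; rank(C + 4I) = 1, so geometric multiplicity = 2.
Every eigenvalue has geometric = algebraic multiplicity, so C is diagonalizable.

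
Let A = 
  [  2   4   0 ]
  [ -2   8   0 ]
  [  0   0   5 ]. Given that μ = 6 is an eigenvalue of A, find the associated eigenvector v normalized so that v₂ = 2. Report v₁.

2

A − 6I = [[-4, 4, 0], [-2, 2, 0], [0, 0, -1]].
Solving (A − 6I)v = 0 gives the eigenspace spanned by (2, 2, 0).
With v₂ = 2, v = (2, 2, 0), so v₁ = 2.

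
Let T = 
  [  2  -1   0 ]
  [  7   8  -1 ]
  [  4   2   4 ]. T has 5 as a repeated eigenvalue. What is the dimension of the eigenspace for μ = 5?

1

T − 5I = [[-3, -1, 0], [7, 3, -1], [4, 2, -1]].
This matrix has rank 2, so its null space has dimension 3 − 2 = 1.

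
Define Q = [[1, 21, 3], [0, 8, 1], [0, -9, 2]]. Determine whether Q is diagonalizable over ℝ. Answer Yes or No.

Characteristic polynomial: p(t) = t^3 - 11t^2 + 35t - 25 = (t - 5)^2(t - 1).
t = 5 has algebraic multiplicity 2; rank(Q − 5I) = 2, so geometric multiplicity = 1.
Geometric multiplicity < algebraic multiplicity, so Q is not diagonalizable.

No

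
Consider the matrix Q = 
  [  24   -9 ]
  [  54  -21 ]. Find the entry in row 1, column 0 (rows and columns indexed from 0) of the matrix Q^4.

7290

Characteristic polynomial: μ^2 - 3μ - 18 = (μ - 6)(μ + 3), so the eigenvalues are -3, 6.
μ=-3: eigenvector (1, 3).
μ=6: eigenvector (-1, -2).
P = [[1, -1], [3, -2]], D = diag(-3, 6), P⁻¹ = [[-2, 1], [-3, 1]].
Q⁴ = P·diag(81, 1296)·P⁻¹ = [[3726, -1215], [7290, -2349]].
The requested entry is 7290.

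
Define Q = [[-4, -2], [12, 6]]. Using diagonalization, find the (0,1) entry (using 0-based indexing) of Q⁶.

-64

Characteristic polynomial: r^2 - 2r = r(r - 2), so the eigenvalues are 0, 2.
r=0: eigenvector (1, -2).
r=2: eigenvector (-1, 3).
P = [[1, -1], [-2, 3]], D = diag(0, 2), P⁻¹ = [[3, 1], [2, 1]].
Q⁶ = P·diag(0, 64)·P⁻¹ = [[-128, -64], [384, 192]].
The requested entry is -64.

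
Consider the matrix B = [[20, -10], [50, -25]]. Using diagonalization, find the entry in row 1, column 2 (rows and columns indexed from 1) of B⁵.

Characteristic polynomial: s^2 + 5s = s(s + 5), so the eigenvalues are -5, 0.
s=0: eigenvector (1, 2).
s=-5: eigenvector (2, 5).
P = [[1, 2], [2, 5]], D = diag(0, -5), P⁻¹ = [[5, -2], [-2, 1]].
B⁵ = P·diag(0, -3125)·P⁻¹ = [[12500, -6250], [31250, -15625]].
The requested entry is -6250.

-6250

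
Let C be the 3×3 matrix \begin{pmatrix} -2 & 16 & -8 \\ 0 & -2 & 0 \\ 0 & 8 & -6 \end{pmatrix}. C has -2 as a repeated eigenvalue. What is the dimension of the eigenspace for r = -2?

C + 2I = [[0, 16, -8], [0, 0, 0], [0, 8, -4]].
This matrix has rank 1, so its null space has dimension 3 − 1 = 2.

2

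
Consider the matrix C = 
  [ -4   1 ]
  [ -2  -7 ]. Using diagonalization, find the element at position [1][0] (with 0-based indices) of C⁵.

Characteristic polynomial: r^2 + 11r + 30 = (r + 5)(r + 6), so the eigenvalues are -6, -5.
r=-6: eigenvector (-1, 2).
r=-5: eigenvector (-1, 1).
P = [[-1, -1], [2, 1]], D = diag(-6, -5), P⁻¹ = [[1, 1], [-2, -1]].
C⁵ = P·diag(-7776, -3125)·P⁻¹ = [[1526, 4651], [-9302, -12427]].
The requested entry is -9302.

-9302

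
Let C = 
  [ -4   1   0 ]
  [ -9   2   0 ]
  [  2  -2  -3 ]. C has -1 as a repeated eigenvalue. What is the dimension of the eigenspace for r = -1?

1

C + 1I = [[-3, 1, 0], [-9, 3, 0], [2, -2, -2]].
This matrix has rank 2, so its null space has dimension 3 − 2 = 1.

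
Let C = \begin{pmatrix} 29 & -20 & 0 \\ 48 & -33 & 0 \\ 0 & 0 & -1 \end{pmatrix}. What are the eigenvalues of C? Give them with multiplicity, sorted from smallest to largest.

-3, -1, -1

Characteristic polynomial: p(r) = r^3 + 5r^2 + 7r + 3 = (r + 1)^2(r + 3).
Roots (with multiplicity): -3, -1, -1.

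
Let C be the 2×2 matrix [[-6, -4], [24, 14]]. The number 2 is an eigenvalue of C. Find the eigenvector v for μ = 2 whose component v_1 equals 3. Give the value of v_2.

-6

C − 2I = [[-8, -4], [24, 12]].
Solving (C − 2I)v = 0 gives the eigenspace spanned by (3, -6).
With v_1 = 3, v = (3, -6), so v_2 = -6.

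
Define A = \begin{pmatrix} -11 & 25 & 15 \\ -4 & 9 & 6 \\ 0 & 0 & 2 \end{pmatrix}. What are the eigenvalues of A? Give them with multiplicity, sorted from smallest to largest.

-1, -1, 2

Characteristic polynomial: p(t) = t^3 - 3t - 2 = (t - 2)(t + 1)^2.
Roots (with multiplicity): -1, -1, 2.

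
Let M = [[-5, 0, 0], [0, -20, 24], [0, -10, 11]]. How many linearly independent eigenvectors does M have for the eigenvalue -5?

M + 5I = [[0, 0, 0], [0, -15, 24], [0, -10, 16]].
This matrix has rank 1, so its null space has dimension 3 − 1 = 2.

2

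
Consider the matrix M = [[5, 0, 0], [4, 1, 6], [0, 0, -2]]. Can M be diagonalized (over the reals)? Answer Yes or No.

Yes

Characteristic polynomial: p(μ) = μ^3 - 4μ^2 - 7μ + 10 = (μ - 5)(μ - 1)(μ + 2).
All 3 eigenvalues are distinct, so M is diagonalizable.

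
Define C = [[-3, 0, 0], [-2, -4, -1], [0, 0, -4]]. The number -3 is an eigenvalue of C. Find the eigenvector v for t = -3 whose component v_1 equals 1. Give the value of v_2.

C + 3I = [[0, 0, 0], [-2, -1, -1], [0, 0, -1]].
Solving (C + 3I)v = 0 gives the eigenspace spanned by (1, -2, 0).
With v_1 = 1, v = (1, -2, 0), so v_2 = -2.

-2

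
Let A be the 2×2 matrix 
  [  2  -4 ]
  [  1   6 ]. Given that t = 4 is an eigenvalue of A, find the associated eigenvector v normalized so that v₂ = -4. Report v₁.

A − 4I = [[-2, -4], [1, 2]].
Solving (A − 4I)v = 0 gives the eigenspace spanned by (8, -4).
With v₂ = -4, v = (8, -4), so v₁ = 8.

8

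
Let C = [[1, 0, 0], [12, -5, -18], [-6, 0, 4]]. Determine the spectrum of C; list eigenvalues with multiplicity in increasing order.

-5, 1, 4

Characteristic polynomial: p(s) = s^3 - 21s + 20 = (s - 4)(s - 1)(s + 5).
Roots (with multiplicity): -5, 1, 4.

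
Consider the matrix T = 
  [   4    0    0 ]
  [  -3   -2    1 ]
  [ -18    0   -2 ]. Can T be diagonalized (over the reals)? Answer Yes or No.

Characteristic polynomial: p(s) = s^3 - 12s - 16 = (s - 4)(s + 2)^2.
s = -2 has algebraic multiplicity 2; rank(T + 2I) = 2, so geometric multiplicity = 1.
Geometric multiplicity < algebraic multiplicity, so T is not diagonalizable.

No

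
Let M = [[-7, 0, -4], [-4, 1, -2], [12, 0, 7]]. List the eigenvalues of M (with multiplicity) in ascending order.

-1, 1, 1

Characteristic polynomial: p(r) = r^3 - r^2 - r + 1 = (r - 1)^2(r + 1).
Roots (with multiplicity): -1, 1, 1.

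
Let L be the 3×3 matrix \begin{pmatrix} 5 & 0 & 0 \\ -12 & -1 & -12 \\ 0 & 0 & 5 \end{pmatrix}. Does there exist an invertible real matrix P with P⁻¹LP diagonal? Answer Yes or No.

Yes

Characteristic polynomial: p(r) = r^3 - 9r^2 + 15r + 25 = (r - 5)^2(r + 1).
r = 5 has algebraic multiplicity 2; rank(L − 5I) = 1, so geometric multiplicity = 2.
Every eigenvalue has geometric = algebraic multiplicity, so L is diagonalizable.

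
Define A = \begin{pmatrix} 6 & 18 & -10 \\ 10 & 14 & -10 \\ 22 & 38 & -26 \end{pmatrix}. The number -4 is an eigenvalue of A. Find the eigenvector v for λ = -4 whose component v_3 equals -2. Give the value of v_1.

A + 4I = [[10, 18, -10], [10, 18, -10], [22, 38, -22]].
Solving (A + 4I)v = 0 gives the eigenspace spanned by (-2, 0, -2).
With v_3 = -2, v = (-2, 0, -2), so v_1 = -2.

-2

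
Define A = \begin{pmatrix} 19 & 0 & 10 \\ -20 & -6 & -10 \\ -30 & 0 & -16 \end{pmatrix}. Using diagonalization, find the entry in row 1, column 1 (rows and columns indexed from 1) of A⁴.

Characteristic polynomial: λ^3 + 3λ^2 - 22λ - 24 = (λ - 4)(λ + 1)(λ + 6), so the eigenvalues are -6, -1, 4.
λ=-1: eigenvector (1, 0, -2).
λ=-6: eigenvector (0, 1, 0).
λ=4: eigenvector (2, -1, -3).
P = [[1, 0, 2], [0, 1, -1], [-2, 0, -3]], D = diag(-1, -6, 4), P⁻¹ = [[-3, 0, -2], [2, 1, 1], [2, 0, 1]].
A⁴ = P·diag(1, 1296, 256)·P⁻¹ = [[1021, 0, 510], [2080, 1296, 1040], [-1530, 0, -764]].
The requested entry is 1021.

1021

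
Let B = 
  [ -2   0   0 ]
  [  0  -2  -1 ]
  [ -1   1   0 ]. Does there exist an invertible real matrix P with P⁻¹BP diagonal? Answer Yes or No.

No

Characteristic polynomial: p(r) = r^3 + 4r^2 + 5r + 2 = (r + 1)^2(r + 2).
r = -1 has algebraic multiplicity 2; rank(B + 1I) = 2, so geometric multiplicity = 1.
Geometric multiplicity < algebraic multiplicity, so B is not diagonalizable.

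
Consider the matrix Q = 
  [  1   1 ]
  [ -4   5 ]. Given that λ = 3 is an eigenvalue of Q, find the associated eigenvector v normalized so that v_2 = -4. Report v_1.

Q − 3I = [[-2, 1], [-4, 2]].
Solving (Q − 3I)v = 0 gives the eigenspace spanned by (-2, -4).
With v_2 = -4, v = (-2, -4), so v_1 = -2.

-2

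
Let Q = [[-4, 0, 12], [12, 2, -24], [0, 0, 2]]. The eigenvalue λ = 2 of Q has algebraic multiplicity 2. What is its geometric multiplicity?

Q − 2I = [[-6, 0, 12], [12, 0, -24], [0, 0, 0]].
This matrix has rank 1, so its null space has dimension 3 − 1 = 2.

2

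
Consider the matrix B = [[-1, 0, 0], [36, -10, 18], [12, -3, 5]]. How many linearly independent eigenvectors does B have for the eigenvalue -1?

B + 1I = [[0, 0, 0], [36, -9, 18], [12, -3, 6]].
This matrix has rank 1, so its null space has dimension 3 − 1 = 2.

2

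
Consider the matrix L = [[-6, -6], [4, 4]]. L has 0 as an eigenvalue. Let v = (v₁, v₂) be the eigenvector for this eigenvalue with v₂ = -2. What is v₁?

L = [[-6, -6], [4, 4]].
Solving (L)v = 0 gives the eigenspace spanned by (2, -2).
With v₂ = -2, v = (2, -2), so v₁ = 2.

2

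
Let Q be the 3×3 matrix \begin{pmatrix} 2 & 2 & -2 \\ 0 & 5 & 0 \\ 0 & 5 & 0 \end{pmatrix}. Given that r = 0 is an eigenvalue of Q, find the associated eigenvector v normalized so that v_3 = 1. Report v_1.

1

Q = [[2, 2, -2], [0, 5, 0], [0, 5, 0]].
Solving (Q)v = 0 gives the eigenspace spanned by (1, 0, 1).
With v_3 = 1, v = (1, 0, 1), so v_1 = 1.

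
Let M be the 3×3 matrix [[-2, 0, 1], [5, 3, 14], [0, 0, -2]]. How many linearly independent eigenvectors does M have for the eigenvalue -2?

M + 2I = [[0, 0, 1], [5, 5, 14], [0, 0, 0]].
This matrix has rank 2, so its null space has dimension 3 − 2 = 1.

1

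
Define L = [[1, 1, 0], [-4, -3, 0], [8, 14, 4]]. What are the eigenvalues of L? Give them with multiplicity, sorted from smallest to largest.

-1, -1, 4

Characteristic polynomial: p(μ) = μ^3 - 2μ^2 - 7μ - 4 = (μ - 4)(μ + 1)^2.
Roots (with multiplicity): -1, -1, 4.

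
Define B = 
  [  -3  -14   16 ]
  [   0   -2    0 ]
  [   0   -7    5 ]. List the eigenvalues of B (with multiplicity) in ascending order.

-3, -2, 5

Characteristic polynomial: p(μ) = μ^3 - 19μ - 30 = (μ - 5)(μ + 2)(μ + 3).
Roots (with multiplicity): -3, -2, 5.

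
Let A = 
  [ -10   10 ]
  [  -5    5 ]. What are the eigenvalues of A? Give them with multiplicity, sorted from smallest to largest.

-5, 0

Characteristic polynomial: p(λ) = λ^2 + 5λ = λ(λ + 5).
Roots (with multiplicity): -5, 0.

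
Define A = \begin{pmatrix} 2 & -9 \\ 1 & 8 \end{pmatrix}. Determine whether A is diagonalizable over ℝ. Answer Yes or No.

No

Characteristic polynomial: p(r) = r^2 - 10r + 25 = (r - 5)^2.
r = 5 has algebraic multiplicity 2; rank(A − 5I) = 1, so geometric multiplicity = 1.
Geometric multiplicity < algebraic multiplicity, so A is not diagonalizable.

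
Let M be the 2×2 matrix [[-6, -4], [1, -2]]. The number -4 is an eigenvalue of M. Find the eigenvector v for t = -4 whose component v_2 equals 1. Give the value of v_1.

M + 4I = [[-2, -4], [1, 2]].
Solving (M + 4I)v = 0 gives the eigenspace spanned by (-2, 1).
With v_2 = 1, v = (-2, 1), so v_1 = -2.

-2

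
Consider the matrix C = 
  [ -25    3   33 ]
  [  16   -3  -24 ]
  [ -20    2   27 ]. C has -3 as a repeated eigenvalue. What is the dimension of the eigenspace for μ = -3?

C + 3I = [[-22, 3, 33], [16, 0, -24], [-20, 2, 30]].
This matrix has rank 2, so its null space has dimension 3 − 2 = 1.

1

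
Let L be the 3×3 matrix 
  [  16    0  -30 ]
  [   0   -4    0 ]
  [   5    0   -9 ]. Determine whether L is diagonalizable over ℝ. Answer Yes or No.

Yes

Characteristic polynomial: p(r) = r^3 - 3r^2 - 22r + 24 = (r - 6)(r - 1)(r + 4).
All 3 eigenvalues are distinct, so L is diagonalizable.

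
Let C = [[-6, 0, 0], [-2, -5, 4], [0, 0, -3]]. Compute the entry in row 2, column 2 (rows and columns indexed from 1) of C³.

Characteristic polynomial: r^3 + 14r^2 + 63r + 90 = (r + 3)(r + 5)(r + 6), so the eigenvalues are -6, -5, -3.
r=-6: eigenvector (1, 2, 0).
r=-5: eigenvector (0, 1, 0).
r=-3: eigenvector (0, 2, 1).
P = [[1, 0, 0], [2, 1, 2], [0, 0, 1]], D = diag(-6, -5, -3), P⁻¹ = [[1, 0, 0], [-2, 1, -2], [0, 0, 1]].
C³ = P·diag(-216, -125, -27)·P⁻¹ = [[-216, 0, 0], [-182, -125, 196], [0, 0, -27]].
The requested entry is -125.

-125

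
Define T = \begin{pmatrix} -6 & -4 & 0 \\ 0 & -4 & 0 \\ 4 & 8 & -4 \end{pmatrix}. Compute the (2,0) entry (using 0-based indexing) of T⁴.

-2080

Characteristic polynomial: μ^3 + 14μ^2 + 64μ + 96 = (μ + 4)^2(μ + 6), so the eigenvalues are -6, -4, -4.
μ=-6: eigenvector (1, 0, -2).
μ=-4: eigenvector (-2, 1, 0).
μ=-4: eigenvector (0, 0, 1).
P = [[1, -2, 0], [0, 1, 0], [-2, 0, 1]], D = diag(-6, -4, -4), P⁻¹ = [[1, 2, 0], [0, 1, 0], [2, 4, 1]].
T⁴ = P·diag(1296, 256, 256)·P⁻¹ = [[1296, 2080, 0], [0, 256, 0], [-2080, -4160, 256]].
The requested entry is -2080.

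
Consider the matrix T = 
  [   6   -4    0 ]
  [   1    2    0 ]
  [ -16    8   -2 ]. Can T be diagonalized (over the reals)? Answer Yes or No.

Characteristic polynomial: p(λ) = λ^3 - 6λ^2 + 32 = (λ - 4)^2(λ + 2).
λ = 4 has algebraic multiplicity 2; rank(T − 4I) = 2, so geometric multiplicity = 1.
Geometric multiplicity < algebraic multiplicity, so T is not diagonalizable.

No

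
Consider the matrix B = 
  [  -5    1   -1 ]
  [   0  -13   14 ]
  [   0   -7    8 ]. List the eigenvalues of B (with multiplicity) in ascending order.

-6, -5, 1

Characteristic polynomial: p(r) = r^3 + 10r^2 + 19r - 30 = (r - 1)(r + 5)(r + 6).
Roots (with multiplicity): -6, -5, 1.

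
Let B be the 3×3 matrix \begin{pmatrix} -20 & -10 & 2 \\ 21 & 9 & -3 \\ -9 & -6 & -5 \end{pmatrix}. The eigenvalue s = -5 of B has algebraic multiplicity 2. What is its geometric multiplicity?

B + 5I = [[-15, -10, 2], [21, 14, -3], [-9, -6, 0]].
This matrix has rank 2, so its null space has dimension 3 − 2 = 1.

1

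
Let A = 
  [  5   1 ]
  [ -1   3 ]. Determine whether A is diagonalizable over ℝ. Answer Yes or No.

No

Characteristic polynomial: p(t) = t^2 - 8t + 16 = (t - 4)^2.
t = 4 has algebraic multiplicity 2; rank(A − 4I) = 1, so geometric multiplicity = 1.
Geometric multiplicity < algebraic multiplicity, so A is not diagonalizable.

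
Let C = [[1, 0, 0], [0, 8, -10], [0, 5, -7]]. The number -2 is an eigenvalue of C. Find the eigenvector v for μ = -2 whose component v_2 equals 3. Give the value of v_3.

3

C + 2I = [[3, 0, 0], [0, 10, -10], [0, 5, -5]].
Solving (C + 2I)v = 0 gives the eigenspace spanned by (0, 3, 3).
With v_2 = 3, v = (0, 3, 3), so v_3 = 3.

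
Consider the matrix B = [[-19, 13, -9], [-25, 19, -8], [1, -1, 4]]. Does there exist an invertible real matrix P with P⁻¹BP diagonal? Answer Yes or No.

Characteristic polynomial: p(t) = t^3 - 4t^2 - 35t + 150 = (t - 5)^2(t + 6).
t = 5 has algebraic multiplicity 2; rank(B − 5I) = 2, so geometric multiplicity = 1.
Geometric multiplicity < algebraic multiplicity, so B is not diagonalizable.

No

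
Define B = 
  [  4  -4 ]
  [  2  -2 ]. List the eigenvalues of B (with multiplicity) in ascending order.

Characteristic polynomial: p(μ) = μ^2 - 2μ = μ(μ - 2).
Roots (with multiplicity): 0, 2.

0, 2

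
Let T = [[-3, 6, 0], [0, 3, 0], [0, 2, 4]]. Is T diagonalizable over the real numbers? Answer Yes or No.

Characteristic polynomial: p(r) = r^3 - 4r^2 - 9r + 36 = (r - 4)(r - 3)(r + 3).
All 3 eigenvalues are distinct, so T is diagonalizable.

Yes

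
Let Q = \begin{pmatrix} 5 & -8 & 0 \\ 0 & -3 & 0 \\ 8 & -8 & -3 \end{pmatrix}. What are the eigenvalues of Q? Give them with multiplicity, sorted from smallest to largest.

Characteristic polynomial: p(r) = r^3 + r^2 - 21r - 45 = (r - 5)(r + 3)^2.
Roots (with multiplicity): -3, -3, 5.

-3, -3, 5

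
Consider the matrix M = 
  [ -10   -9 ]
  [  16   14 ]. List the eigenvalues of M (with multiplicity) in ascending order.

Characteristic polynomial: p(s) = s^2 - 4s + 4 = (s - 2)^2.
Roots (with multiplicity): 2, 2.

2, 2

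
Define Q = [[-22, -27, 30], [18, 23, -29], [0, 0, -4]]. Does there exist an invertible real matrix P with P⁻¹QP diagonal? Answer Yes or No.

Characteristic polynomial: p(λ) = λ^3 + 3λ^2 - 24λ - 80 = (λ - 5)(λ + 4)^2.
λ = -4 has algebraic multiplicity 2; rank(Q + 4I) = 2, so geometric multiplicity = 1.
Geometric multiplicity < algebraic multiplicity, so Q is not diagonalizable.

No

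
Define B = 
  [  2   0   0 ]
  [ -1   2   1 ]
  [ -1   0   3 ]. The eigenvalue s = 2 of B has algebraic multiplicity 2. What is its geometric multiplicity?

2

B − 2I = [[0, 0, 0], [-1, 0, 1], [-1, 0, 1]].
This matrix has rank 1, so its null space has dimension 3 − 1 = 2.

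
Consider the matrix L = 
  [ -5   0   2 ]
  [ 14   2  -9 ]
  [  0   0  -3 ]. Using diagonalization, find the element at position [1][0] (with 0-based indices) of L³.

266

Characteristic polynomial: λ^3 + 6λ^2 - λ - 30 = (λ - 2)(λ + 3)(λ + 5), so the eigenvalues are -5, -3, 2.
λ=-5: eigenvector (1, -2, 0).
λ=2: eigenvector (0, 1, 0).
λ=-3: eigenvector (1, -1, 1).
P = [[1, 0, 1], [-2, 1, -1], [0, 0, 1]], D = diag(-5, 2, -3), P⁻¹ = [[1, 0, -1], [2, 1, -1], [0, 0, 1]].
L³ = P·diag(-125, 8, -27)·P⁻¹ = [[-125, 0, 98], [266, 8, -231], [0, 0, -27]].
The requested entry is 266.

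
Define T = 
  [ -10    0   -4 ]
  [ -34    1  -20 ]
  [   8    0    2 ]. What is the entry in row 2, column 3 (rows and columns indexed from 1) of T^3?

Characteristic polynomial: μ^3 + 7μ^2 + 4μ - 12 = (μ - 1)(μ + 2)(μ + 6), so the eigenvalues are -6, -2, 1.
μ=1: eigenvector (0, 1, 0).
μ=-2: eigenvector (1, -2, -2).
μ=-6: eigenvector (1, 2, -1).
P = [[0, 1, 1], [1, -2, 2], [0, -2, -1]], D = diag(1, -2, -6), P⁻¹ = [[-6, 1, -4], [-1, 0, -1], [2, 0, 1]].
T³ = P·diag(1, -8, -216)·P⁻¹ = [[-424, 0, -208], [-886, 1, -452], [416, 0, 200]].
The requested entry is -452.

-452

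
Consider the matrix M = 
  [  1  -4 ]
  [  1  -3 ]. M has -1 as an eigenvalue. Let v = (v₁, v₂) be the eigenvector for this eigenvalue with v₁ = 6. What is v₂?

M + 1I = [[2, -4], [1, -2]].
Solving (M + 1I)v = 0 gives the eigenspace spanned by (6, 3).
With v₁ = 6, v = (6, 3), so v₂ = 3.

3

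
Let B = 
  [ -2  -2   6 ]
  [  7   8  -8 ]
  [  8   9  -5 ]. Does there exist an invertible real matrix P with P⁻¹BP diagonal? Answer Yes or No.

No

Characteristic polynomial: p(λ) = λ^3 - λ^2 - 8λ + 12 = (λ - 2)^2(λ + 3).
λ = 2 has algebraic multiplicity 2; rank(B − 2I) = 2, so geometric multiplicity = 1.
Geometric multiplicity < algebraic multiplicity, so B is not diagonalizable.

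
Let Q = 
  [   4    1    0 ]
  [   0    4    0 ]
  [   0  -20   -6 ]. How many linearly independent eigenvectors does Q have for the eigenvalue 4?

Q − 4I = [[0, 1, 0], [0, 0, 0], [0, -20, -10]].
This matrix has rank 2, so its null space has dimension 3 − 2 = 1.

1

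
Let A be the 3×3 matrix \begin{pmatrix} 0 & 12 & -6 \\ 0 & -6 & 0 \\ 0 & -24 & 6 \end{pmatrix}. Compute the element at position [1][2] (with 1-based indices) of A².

72

Characteristic polynomial: r^3 - 36r = r(r - 6)(r + 6), so the eigenvalues are -6, 0, 6.
r=0: eigenvector (1, 0, 0).
r=-6: eigenvector (0, 1, 2).
r=6: eigenvector (-1, 0, 1).
P = [[1, 0, -1], [0, 1, 0], [0, 2, 1]], D = diag(0, -6, 6), P⁻¹ = [[1, -2, 1], [0, 1, 0], [0, -2, 1]].
A² = P·diag(0, 36, 36)·P⁻¹ = [[0, 72, -36], [0, 36, 0], [0, 0, 36]].
The requested entry is 72.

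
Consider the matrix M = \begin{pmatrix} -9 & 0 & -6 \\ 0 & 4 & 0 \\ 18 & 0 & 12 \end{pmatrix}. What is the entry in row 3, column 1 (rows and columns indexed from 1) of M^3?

162

Characteristic polynomial: μ^3 - 7μ^2 + 12μ = μ(μ - 4)(μ - 3), so the eigenvalues are 0, 3, 4.
μ=3: eigenvector (1, 0, -2).
μ=4: eigenvector (0, 1, 0).
μ=0: eigenvector (2, 0, -3).
P = [[1, 0, 2], [0, 1, 0], [-2, 0, -3]], D = diag(3, 4, 0), P⁻¹ = [[-3, 0, -2], [0, 1, 0], [2, 0, 1]].
M³ = P·diag(27, 64, 0)·P⁻¹ = [[-81, 0, -54], [0, 64, 0], [162, 0, 108]].
The requested entry is 162.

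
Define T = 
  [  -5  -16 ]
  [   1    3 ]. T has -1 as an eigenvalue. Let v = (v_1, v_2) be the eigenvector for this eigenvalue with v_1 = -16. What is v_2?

T + 1I = [[-4, -16], [1, 4]].
Solving (T + 1I)v = 0 gives the eigenspace spanned by (-16, 4).
With v_1 = -16, v = (-16, 4), so v_2 = 4.

4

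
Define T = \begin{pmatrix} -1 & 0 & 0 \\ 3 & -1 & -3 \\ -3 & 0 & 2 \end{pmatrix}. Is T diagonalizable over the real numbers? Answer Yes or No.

Yes

Characteristic polynomial: p(r) = r^3 - 3r - 2 = (r - 2)(r + 1)^2.
r = -1 has algebraic multiplicity 2; rank(T + 1I) = 1, so geometric multiplicity = 2.
Every eigenvalue has geometric = algebraic multiplicity, so T is diagonalizable.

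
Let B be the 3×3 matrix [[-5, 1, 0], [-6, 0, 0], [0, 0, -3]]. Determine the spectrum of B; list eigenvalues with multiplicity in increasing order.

Characteristic polynomial: p(μ) = μ^3 + 8μ^2 + 21μ + 18 = (μ + 2)(μ + 3)^2.
Roots (with multiplicity): -3, -3, -2.

-3, -3, -2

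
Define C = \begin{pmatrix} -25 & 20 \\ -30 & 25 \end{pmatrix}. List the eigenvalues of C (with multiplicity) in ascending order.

Characteristic polynomial: p(λ) = λ^2 - 25 = (λ - 5)(λ + 5).
Roots (with multiplicity): -5, 5.

-5, 5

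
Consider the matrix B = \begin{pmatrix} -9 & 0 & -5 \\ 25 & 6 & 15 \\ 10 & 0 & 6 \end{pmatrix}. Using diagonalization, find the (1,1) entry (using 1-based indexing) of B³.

Characteristic polynomial: r^3 - 3r^2 - 22r + 24 = (r - 6)(r - 1)(r + 4), so the eigenvalues are -4, 1, 6.
r=1: eigenvector (1, 1, -2).
r=6: eigenvector (0, 1, 0).
r=-4: eigenvector (1, -1, -1).
P = [[1, 0, 1], [1, 1, -1], [-2, 0, -1]], D = diag(1, 6, -4), P⁻¹ = [[-1, 0, -1], [3, 1, 2], [2, 0, 1]].
B³ = P·diag(1, 216, -64)·P⁻¹ = [[-129, 0, -65], [775, 216, 495], [130, 0, 66]].
The requested entry is -129.

-129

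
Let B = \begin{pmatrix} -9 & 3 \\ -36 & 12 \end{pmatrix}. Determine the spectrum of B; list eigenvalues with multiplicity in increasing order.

0, 3

Characteristic polynomial: p(r) = r^2 - 3r = r(r - 3).
Roots (with multiplicity): 0, 3.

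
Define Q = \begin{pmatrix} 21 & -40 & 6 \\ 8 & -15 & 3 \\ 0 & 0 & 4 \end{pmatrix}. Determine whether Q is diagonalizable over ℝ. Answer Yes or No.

Yes

Characteristic polynomial: p(λ) = λ^3 - 10λ^2 + 29λ - 20 = (λ - 5)(λ - 4)(λ - 1).
All 3 eigenvalues are distinct, so Q is diagonalizable.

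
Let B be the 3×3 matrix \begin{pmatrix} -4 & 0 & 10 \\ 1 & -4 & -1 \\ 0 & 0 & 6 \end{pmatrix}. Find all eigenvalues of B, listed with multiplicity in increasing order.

-4, -4, 6

Characteristic polynomial: p(λ) = λ^3 + 2λ^2 - 32λ - 96 = (λ - 6)(λ + 4)^2.
Roots (with multiplicity): -4, -4, 6.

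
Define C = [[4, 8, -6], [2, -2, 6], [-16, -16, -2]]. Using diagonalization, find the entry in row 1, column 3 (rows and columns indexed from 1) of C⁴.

Characteristic polynomial: t^3 - 28t - 48 = (t - 6)(t + 2)(t + 4), so the eigenvalues are -4, -2, 6.
t=-4: eigenvector (1, -1, 0).
t=6: eigenvector (2, -1, -2).
t=-2: eigenvector (-3, 3, 1).
P = [[1, 2, -3], [-1, -1, 3], [0, -2, 1]], D = diag(-4, 6, -2), P⁻¹ = [[5, 4, 3], [1, 1, 0], [2, 2, 1]].
C⁴ = P·diag(256, 1296, 16)·P⁻¹ = [[3776, 3520, 720], [-2480, -2224, -720], [-2560, -2560, 16]].
The requested entry is 720.

720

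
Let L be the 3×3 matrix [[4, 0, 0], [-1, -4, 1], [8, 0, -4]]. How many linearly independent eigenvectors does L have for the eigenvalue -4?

L + 4I = [[8, 0, 0], [-1, 0, 1], [8, 0, 0]].
This matrix has rank 2, so its null space has dimension 3 − 2 = 1.

1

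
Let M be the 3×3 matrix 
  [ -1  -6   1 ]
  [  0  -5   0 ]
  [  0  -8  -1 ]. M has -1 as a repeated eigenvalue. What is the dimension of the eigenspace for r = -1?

M + 1I = [[0, -6, 1], [0, -4, 0], [0, -8, 0]].
This matrix has rank 2, so its null space has dimension 3 − 2 = 1.

1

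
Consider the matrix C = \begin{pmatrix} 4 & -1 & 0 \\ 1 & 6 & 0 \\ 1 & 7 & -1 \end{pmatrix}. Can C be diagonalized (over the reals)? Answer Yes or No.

Characteristic polynomial: p(t) = t^3 - 9t^2 + 15t + 25 = (t - 5)^2(t + 1).
t = 5 has algebraic multiplicity 2; rank(C − 5I) = 2, so geometric multiplicity = 1.
Geometric multiplicity < algebraic multiplicity, so C is not diagonalizable.

No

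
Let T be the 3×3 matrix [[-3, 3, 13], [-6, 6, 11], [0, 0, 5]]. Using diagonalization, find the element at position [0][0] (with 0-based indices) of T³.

-27

Characteristic polynomial: μ^3 - 8μ^2 + 15μ = μ(μ - 5)(μ - 3), so the eigenvalues are 0, 3, 5.
μ=3: eigenvector (-1, -2, 0).
μ=5: eigenvector (2, 1, 1).
μ=0: eigenvector (1, 1, 0).
P = [[-1, 2, 1], [-2, 1, 1], [0, 1, 0]], D = diag(3, 5, 0), P⁻¹ = [[1, -1, -1], [0, 0, 1], [2, -1, -3]].
T³ = P·diag(27, 125, 0)·P⁻¹ = [[-27, 27, 277], [-54, 54, 179], [0, 0, 125]].
The requested entry is -27.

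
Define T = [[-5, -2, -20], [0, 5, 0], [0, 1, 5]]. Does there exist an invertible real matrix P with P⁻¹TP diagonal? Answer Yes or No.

Characteristic polynomial: p(λ) = λ^3 - 5λ^2 - 25λ + 125 = (λ - 5)^2(λ + 5).
λ = 5 has algebraic multiplicity 2; rank(T − 5I) = 2, so geometric multiplicity = 1.
Geometric multiplicity < algebraic multiplicity, so T is not diagonalizable.

No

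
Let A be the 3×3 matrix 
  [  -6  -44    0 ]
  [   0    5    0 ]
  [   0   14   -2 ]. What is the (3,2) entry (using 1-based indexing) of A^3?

Characteristic polynomial: μ^3 + 3μ^2 - 28μ - 60 = (μ - 5)(μ + 2)(μ + 6), so the eigenvalues are -6, -2, 5.
μ=-6: eigenvector (1, 0, 0).
μ=-2: eigenvector (0, 0, 1).
μ=5: eigenvector (-4, 1, 2).
P = [[1, 0, -4], [0, 0, 1], [0, 1, 2]], D = diag(-6, -2, 5), P⁻¹ = [[1, 4, 0], [0, -2, 1], [0, 1, 0]].
A³ = P·diag(-216, -8, 125)·P⁻¹ = [[-216, -1364, 0], [0, 125, 0], [0, 266, -8]].
The requested entry is 266.

266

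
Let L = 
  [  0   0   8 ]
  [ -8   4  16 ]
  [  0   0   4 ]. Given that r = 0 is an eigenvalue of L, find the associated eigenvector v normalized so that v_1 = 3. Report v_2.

6

L = [[0, 0, 8], [-8, 4, 16], [0, 0, 4]].
Solving (L)v = 0 gives the eigenspace spanned by (3, 6, 0).
With v_1 = 3, v = (3, 6, 0), so v_2 = 6.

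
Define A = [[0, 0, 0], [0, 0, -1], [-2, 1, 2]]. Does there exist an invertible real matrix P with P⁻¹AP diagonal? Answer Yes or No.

Characteristic polynomial: p(s) = s^3 - 2s^2 + s = s(s - 1)^2.
s = 1 has algebraic multiplicity 2; rank(A − 1I) = 2, so geometric multiplicity = 1.
Geometric multiplicity < algebraic multiplicity, so A is not diagonalizable.

No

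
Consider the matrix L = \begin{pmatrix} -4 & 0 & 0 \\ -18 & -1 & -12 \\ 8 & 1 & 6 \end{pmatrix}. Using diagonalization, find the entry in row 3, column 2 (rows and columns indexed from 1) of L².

5

Characteristic polynomial: s^3 - s^2 - 14s + 24 = (s - 3)(s - 2)(s + 4), so the eigenvalues are -4, 2, 3.
s=3: eigenvector (0, -3, 1).
s=-4: eigenvector (1, 2, -1).
s=2: eigenvector (0, -4, 1).
P = [[0, 1, 0], [-3, 2, -4], [1, -1, 1]], D = diag(3, -4, 2), P⁻¹ = [[2, 1, 4], [1, 0, 0], [-1, -1, -3]].
L² = P·diag(9, 16, 4)·P⁻¹ = [[16, 0, 0], [-6, -11, -60], [-2, 5, 24]].
The requested entry is 5.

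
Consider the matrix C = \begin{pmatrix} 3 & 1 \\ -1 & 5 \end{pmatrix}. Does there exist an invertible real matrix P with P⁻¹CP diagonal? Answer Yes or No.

Characteristic polynomial: p(s) = s^2 - 8s + 16 = (s - 4)^2.
s = 4 has algebraic multiplicity 2; rank(C − 4I) = 1, so geometric multiplicity = 1.
Geometric multiplicity < algebraic multiplicity, so C is not diagonalizable.

No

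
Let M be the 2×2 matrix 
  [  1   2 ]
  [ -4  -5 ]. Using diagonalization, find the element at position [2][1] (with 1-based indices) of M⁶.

1456

Characteristic polynomial: μ^2 + 4μ + 3 = (μ + 1)(μ + 3), so the eigenvalues are -3, -1.
μ=-3: eigenvector (1, -2).
μ=-1: eigenvector (1, -1).
P = [[1, 1], [-2, -1]], D = diag(-3, -1), P⁻¹ = [[-1, -1], [2, 1]].
M⁶ = P·diag(729, 1)·P⁻¹ = [[-727, -728], [1456, 1457]].
The requested entry is 1456.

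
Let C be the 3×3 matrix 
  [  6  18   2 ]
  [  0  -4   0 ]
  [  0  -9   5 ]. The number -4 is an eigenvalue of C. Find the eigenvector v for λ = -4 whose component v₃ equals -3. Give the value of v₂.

C + 4I = [[10, 18, 2], [0, 0, 0], [0, -9, 9]].
Solving (C + 4I)v = 0 gives the eigenspace spanned by (6, -3, -3).
With v₃ = -3, v = (6, -3, -3), so v₂ = -3.

-3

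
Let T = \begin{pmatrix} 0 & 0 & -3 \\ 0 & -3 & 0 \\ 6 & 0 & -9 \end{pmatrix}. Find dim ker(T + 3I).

2

T + 3I = [[3, 0, -3], [0, 0, 0], [6, 0, -6]].
This matrix has rank 1, so its null space has dimension 3 − 1 = 2.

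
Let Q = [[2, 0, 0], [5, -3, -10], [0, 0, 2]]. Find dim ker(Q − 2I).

2

Q − 2I = [[0, 0, 0], [5, -5, -10], [0, 0, 0]].
This matrix has rank 1, so its null space has dimension 3 − 1 = 2.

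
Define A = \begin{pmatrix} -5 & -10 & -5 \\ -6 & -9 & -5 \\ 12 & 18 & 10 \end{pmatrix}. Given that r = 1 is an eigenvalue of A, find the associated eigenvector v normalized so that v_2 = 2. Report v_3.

-4

A − 1I = [[-6, -10, -5], [-6, -10, -5], [12, 18, 9]].
Solving (A − 1I)v = 0 gives the eigenspace spanned by (0, 2, -4).
With v_2 = 2, v = (0, 2, -4), so v_3 = -4.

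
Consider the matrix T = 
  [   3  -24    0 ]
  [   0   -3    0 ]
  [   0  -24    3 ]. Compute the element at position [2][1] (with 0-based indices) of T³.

Characteristic polynomial: r^3 - 3r^2 - 9r + 27 = (r - 3)^2(r + 3), so the eigenvalues are -3, 3, 3.
r=3: eigenvector (1, 0, 0).
r=-3: eigenvector (4, 1, 4).
r=3: eigenvector (1, 0, 1).
P = [[1, 4, 1], [0, 1, 0], [0, 4, 1]], D = diag(3, -3, 3), P⁻¹ = [[1, 0, -1], [0, 1, 0], [0, -4, 1]].
T³ = P·diag(27, -27, 27)·P⁻¹ = [[27, -216, 0], [0, -27, 0], [0, -216, 27]].
The requested entry is -216.

-216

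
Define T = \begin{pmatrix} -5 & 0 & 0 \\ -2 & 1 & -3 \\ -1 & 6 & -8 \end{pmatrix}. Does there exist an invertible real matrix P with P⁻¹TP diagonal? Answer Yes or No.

No

Characteristic polynomial: p(s) = s^3 + 12s^2 + 45s + 50 = (s + 2)(s + 5)^2.
s = -5 has algebraic multiplicity 2; rank(T + 5I) = 2, so geometric multiplicity = 1.
Geometric multiplicity < algebraic multiplicity, so T is not diagonalizable.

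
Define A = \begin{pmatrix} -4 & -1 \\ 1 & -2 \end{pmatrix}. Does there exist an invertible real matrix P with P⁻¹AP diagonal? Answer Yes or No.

No

Characteristic polynomial: p(λ) = λ^2 + 6λ + 9 = (λ + 3)^2.
λ = -3 has algebraic multiplicity 2; rank(A + 3I) = 1, so geometric multiplicity = 1.
Geometric multiplicity < algebraic multiplicity, so A is not diagonalizable.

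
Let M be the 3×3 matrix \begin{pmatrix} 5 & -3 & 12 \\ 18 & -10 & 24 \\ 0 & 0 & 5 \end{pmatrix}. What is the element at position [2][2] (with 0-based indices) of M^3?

Characteristic polynomial: s^3 - 21s - 20 = (s - 5)(s + 1)(s + 4), so the eigenvalues are -4, -1, 5.
s=-1: eigenvector (1, 2, 0).
s=-4: eigenvector (1, 3, 0).
s=5: eigenvector (2, 4, 1).
P = [[1, 1, 2], [2, 3, 4], [0, 0, 1]], D = diag(-1, -4, 5), P⁻¹ = [[3, -1, -2], [-2, 1, 0], [0, 0, 1]].
M³ = P·diag(-1, -64, 125)·P⁻¹ = [[125, -63, 252], [378, -190, 504], [0, 0, 125]].
The requested entry is 125.

125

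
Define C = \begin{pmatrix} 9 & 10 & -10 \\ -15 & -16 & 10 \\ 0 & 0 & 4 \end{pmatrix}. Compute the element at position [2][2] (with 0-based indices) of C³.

Characteristic polynomial: λ^3 + 3λ^2 - 22λ - 24 = (λ - 4)(λ + 1)(λ + 6), so the eigenvalues are -6, -1, 4.
λ=-1: eigenvector (1, -1, 0).
λ=-6: eigenvector (-2, 3, 0).
λ=4: eigenvector (-2, 2, 1).
P = [[1, -2, -2], [-1, 3, 2], [0, 0, 1]], D = diag(-1, -6, 4), P⁻¹ = [[3, 2, 2], [1, 1, 0], [0, 0, 1]].
C³ = P·diag(-1, -216, 64)·P⁻¹ = [[429, 430, -130], [-645, -646, 130], [0, 0, 64]].
The requested entry is 64.

64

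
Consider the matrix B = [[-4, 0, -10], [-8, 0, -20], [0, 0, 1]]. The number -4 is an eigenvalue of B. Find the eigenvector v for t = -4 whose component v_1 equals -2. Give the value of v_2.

B + 4I = [[0, 0, -10], [-8, 4, -20], [0, 0, 5]].
Solving (B + 4I)v = 0 gives the eigenspace spanned by (-2, -4, 0).
With v_1 = -2, v = (-2, -4, 0), so v_2 = -4.

-4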